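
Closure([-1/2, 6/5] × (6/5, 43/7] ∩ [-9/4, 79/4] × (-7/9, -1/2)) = ∅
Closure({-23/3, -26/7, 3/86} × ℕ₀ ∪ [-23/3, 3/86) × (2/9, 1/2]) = ({-23/3, -26/7, 3/86} × ℕ₀) ∪ ([-23/3, 3/86] × {2/9, 1/2}) ∪ ({-23/3, 3/86} × (ℕ₀ ∪ [2/9, 1/2])) ∪ ([-23/3, 3/86) × (2/9, 1/2])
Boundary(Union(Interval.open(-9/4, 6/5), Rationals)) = Union(Interval(-oo, -9/4), Interval(6/5, oo))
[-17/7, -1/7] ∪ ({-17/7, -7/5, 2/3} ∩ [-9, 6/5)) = [-17/7, -1/7] ∪ {2/3}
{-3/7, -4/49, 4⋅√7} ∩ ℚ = {-3/7, -4/49}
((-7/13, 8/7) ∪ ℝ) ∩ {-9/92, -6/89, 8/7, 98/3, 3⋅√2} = {-9/92, -6/89, 8/7, 98/3, 3⋅√2}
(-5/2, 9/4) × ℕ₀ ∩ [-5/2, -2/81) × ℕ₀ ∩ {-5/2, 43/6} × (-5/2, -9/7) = ∅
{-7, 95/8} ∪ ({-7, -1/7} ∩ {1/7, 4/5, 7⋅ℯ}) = {-7, 95/8}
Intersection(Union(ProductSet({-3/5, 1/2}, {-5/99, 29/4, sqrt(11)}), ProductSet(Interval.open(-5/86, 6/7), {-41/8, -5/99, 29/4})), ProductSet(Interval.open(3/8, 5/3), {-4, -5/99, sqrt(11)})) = Union(ProductSet({1/2}, {-5/99, sqrt(11)}), ProductSet(Interval.open(3/8, 6/7), {-5/99}))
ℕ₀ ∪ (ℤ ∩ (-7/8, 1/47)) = ℕ₀ ∪ {0}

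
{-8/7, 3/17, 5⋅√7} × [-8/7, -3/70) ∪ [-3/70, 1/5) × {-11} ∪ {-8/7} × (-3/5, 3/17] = ({-8/7} × (-3/5, 3/17]) ∪ ([-3/70, 1/5) × {-11}) ∪ ({-8/7, 3/17, 5⋅√7} × [-8/7, -3/70))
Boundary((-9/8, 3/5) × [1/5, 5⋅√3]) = ({-9/8, 3/5} × [1/5, 5⋅√3]) ∪ ([-9/8, 3/5] × {1/5, 5⋅√3})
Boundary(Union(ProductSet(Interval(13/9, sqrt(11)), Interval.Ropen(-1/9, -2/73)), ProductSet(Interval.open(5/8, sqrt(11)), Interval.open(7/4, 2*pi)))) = Union(ProductSet({5/8, sqrt(11)}, Interval(7/4, 2*pi)), ProductSet({13/9, sqrt(11)}, Interval(-1/9, -2/73)), ProductSet(Interval(5/8, sqrt(11)), {7/4, 2*pi}), ProductSet(Interval(13/9, sqrt(11)), {-1/9, -2/73}))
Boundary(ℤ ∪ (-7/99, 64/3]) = {-7/99, 64/3} ∪ (ℤ \ (-7/99, 64/3))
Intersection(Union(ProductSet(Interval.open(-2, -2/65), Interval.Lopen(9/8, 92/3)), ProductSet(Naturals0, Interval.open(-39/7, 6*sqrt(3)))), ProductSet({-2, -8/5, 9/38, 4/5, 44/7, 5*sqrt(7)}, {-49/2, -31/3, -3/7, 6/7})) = EmptySet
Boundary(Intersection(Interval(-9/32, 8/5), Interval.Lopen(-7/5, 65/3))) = {-9/32, 8/5}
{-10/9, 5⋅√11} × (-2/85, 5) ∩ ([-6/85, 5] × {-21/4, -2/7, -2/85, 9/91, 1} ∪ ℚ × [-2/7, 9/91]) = {-10/9} × (-2/85, 9/91]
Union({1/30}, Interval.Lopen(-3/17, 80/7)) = Interval.Lopen(-3/17, 80/7)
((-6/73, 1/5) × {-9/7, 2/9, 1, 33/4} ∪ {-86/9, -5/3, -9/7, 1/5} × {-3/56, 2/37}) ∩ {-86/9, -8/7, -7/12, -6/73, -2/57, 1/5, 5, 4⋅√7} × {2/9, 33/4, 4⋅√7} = {-2/57} × {2/9, 33/4}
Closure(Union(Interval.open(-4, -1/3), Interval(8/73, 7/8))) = Union(Interval(-4, -1/3), Interval(8/73, 7/8))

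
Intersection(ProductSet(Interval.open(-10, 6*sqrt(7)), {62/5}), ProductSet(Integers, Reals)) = ProductSet(Range(-9, 16, 1), {62/5})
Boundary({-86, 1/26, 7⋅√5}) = {-86, 1/26, 7⋅√5}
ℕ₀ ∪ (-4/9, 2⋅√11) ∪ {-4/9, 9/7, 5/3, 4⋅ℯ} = [-4/9, 2⋅√11) ∪ ℕ₀ ∪ {4⋅ℯ}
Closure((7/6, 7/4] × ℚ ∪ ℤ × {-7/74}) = (ℤ × {-7/74}) ∪ ([7/6, 7/4] × ℝ)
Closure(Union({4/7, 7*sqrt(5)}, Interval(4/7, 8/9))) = Union({7*sqrt(5)}, Interval(4/7, 8/9))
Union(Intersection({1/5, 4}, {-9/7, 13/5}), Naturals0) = Naturals0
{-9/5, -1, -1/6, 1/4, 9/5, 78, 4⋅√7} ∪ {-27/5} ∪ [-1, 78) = {-27/5, -9/5} ∪ [-1, 78]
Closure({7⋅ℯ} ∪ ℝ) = ℝ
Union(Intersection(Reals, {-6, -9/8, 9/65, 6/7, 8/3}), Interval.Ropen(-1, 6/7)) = Union({-6, -9/8, 8/3}, Interval(-1, 6/7))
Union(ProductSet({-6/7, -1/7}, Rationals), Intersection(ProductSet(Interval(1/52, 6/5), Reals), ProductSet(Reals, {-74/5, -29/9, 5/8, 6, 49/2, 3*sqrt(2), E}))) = Union(ProductSet({-6/7, -1/7}, Rationals), ProductSet(Interval(1/52, 6/5), {-74/5, -29/9, 5/8, 6, 49/2, 3*sqrt(2), E}))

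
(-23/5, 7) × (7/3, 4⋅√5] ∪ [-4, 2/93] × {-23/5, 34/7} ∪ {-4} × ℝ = ({-4} × ℝ) ∪ ([-4, 2/93] × {-23/5, 34/7}) ∪ ((-23/5, 7) × (7/3, 4⋅√5])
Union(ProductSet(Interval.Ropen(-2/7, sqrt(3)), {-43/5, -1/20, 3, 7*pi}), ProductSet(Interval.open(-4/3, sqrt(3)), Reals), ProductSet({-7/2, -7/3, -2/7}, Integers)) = Union(ProductSet({-7/2, -7/3, -2/7}, Integers), ProductSet(Interval.open(-4/3, sqrt(3)), Reals))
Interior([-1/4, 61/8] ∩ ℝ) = (-1/4, 61/8)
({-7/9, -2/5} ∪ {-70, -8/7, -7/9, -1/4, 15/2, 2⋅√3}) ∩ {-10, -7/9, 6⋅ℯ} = {-7/9}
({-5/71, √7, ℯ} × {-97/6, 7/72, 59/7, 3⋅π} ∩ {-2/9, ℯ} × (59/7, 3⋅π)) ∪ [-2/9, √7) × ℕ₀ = [-2/9, √7) × ℕ₀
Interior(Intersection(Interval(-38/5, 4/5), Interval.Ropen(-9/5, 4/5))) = Interval.open(-9/5, 4/5)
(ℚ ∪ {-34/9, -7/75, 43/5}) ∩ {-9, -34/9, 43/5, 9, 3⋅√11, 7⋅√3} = {-9, -34/9, 43/5, 9}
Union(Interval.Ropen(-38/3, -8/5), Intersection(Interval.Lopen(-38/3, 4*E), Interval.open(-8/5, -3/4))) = Union(Interval.Ropen(-38/3, -8/5), Interval.open(-8/5, -3/4))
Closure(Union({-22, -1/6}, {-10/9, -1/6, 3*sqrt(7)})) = {-22, -10/9, -1/6, 3*sqrt(7)}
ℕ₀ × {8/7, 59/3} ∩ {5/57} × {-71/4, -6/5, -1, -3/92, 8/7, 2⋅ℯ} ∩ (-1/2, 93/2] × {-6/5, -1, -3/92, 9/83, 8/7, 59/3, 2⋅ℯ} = ∅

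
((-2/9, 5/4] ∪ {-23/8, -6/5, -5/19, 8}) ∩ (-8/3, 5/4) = {-6/5, -5/19} ∪ (-2/9, 5/4)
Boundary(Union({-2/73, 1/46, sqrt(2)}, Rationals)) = Reals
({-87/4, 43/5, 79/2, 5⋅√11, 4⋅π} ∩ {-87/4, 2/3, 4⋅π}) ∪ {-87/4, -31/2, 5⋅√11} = {-87/4, -31/2, 5⋅√11, 4⋅π}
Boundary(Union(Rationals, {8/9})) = Reals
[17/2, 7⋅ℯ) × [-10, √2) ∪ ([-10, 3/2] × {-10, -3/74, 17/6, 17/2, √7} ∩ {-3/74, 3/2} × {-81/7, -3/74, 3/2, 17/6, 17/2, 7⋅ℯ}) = ({-3/74, 3/2} × {-3/74, 17/6, 17/2}) ∪ ([17/2, 7⋅ℯ) × [-10, √2))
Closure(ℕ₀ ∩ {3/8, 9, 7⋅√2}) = {9}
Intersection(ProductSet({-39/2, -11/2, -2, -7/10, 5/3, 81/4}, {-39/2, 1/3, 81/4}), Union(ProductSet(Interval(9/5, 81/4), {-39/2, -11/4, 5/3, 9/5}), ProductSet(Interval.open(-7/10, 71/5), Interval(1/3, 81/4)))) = Union(ProductSet({5/3}, {1/3, 81/4}), ProductSet({81/4}, {-39/2}))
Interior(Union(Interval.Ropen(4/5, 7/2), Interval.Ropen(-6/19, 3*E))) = Interval.open(-6/19, 3*E)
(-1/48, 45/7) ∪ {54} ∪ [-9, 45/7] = [-9, 45/7] ∪ {54}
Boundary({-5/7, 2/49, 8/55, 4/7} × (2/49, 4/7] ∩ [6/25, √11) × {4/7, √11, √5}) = {4/7} × {4/7}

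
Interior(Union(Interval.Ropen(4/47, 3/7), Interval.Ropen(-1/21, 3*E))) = Interval.open(-1/21, 3*E)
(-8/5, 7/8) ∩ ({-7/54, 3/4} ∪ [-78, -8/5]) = {-7/54, 3/4}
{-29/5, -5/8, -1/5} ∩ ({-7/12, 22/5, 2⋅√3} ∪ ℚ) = {-29/5, -5/8, -1/5}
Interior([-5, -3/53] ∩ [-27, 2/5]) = (-5, -3/53)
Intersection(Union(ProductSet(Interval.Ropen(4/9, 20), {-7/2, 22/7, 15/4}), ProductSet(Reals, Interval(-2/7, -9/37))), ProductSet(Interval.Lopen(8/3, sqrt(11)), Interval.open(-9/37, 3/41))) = EmptySet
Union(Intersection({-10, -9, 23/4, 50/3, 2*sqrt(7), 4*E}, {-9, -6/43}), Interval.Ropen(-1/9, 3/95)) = Union({-9}, Interval.Ropen(-1/9, 3/95))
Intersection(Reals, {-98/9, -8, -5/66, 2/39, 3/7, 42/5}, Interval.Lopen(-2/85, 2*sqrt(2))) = {2/39, 3/7}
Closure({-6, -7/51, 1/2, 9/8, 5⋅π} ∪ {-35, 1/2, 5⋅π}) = {-35, -6, -7/51, 1/2, 9/8, 5⋅π}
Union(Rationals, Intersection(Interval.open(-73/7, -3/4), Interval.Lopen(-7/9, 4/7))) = Union(Interval(-7/9, -3/4), Rationals)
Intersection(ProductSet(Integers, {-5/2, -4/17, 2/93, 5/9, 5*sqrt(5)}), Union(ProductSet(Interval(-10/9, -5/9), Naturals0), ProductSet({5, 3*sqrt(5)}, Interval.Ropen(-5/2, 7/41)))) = ProductSet({5}, {-5/2, -4/17, 2/93})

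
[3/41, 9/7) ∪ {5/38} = [3/41, 9/7)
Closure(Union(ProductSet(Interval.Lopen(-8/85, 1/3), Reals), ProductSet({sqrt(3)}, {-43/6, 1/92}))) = Union(ProductSet({sqrt(3)}, {-43/6, 1/92}), ProductSet(Interval(-8/85, 1/3), Reals))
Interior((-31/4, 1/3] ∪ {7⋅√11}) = (-31/4, 1/3)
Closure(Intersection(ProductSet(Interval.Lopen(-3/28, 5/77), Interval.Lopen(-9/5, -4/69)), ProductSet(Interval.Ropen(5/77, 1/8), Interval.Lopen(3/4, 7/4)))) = EmptySet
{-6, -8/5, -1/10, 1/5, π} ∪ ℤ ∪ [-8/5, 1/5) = ℤ ∪ [-8/5, 1/5] ∪ {π}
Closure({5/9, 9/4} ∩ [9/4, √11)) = {9/4}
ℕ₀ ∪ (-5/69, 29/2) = (-5/69, 29/2) ∪ ℕ₀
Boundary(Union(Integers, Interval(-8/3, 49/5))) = Union(Complement(Integers, Interval.open(-8/3, 49/5)), {-8/3, 49/5})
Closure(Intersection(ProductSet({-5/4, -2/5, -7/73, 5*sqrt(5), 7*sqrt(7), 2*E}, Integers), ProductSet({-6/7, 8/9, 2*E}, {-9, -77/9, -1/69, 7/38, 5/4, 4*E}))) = ProductSet({2*E}, {-9})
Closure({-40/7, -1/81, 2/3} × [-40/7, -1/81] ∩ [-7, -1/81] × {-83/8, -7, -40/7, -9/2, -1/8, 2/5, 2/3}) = {-40/7, -1/81} × {-40/7, -9/2, -1/8}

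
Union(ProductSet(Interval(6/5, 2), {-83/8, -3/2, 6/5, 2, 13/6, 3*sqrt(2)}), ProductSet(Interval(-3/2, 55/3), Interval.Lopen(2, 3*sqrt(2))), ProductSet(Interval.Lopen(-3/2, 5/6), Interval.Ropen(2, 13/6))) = Union(ProductSet(Interval.Lopen(-3/2, 5/6), Interval.Ropen(2, 13/6)), ProductSet(Interval(-3/2, 55/3), Interval.Lopen(2, 3*sqrt(2))), ProductSet(Interval(6/5, 2), {-83/8, -3/2, 6/5, 2, 13/6, 3*sqrt(2)}))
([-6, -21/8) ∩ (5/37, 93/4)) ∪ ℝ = ℝ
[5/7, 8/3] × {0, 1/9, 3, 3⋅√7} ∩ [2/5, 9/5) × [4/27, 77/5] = [5/7, 9/5) × {3, 3⋅√7}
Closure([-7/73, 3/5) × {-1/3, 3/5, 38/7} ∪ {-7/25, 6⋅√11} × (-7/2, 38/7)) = ([-7/73, 3/5] × {-1/3, 3/5, 38/7}) ∪ ({-7/25, 6⋅√11} × [-7/2, 38/7])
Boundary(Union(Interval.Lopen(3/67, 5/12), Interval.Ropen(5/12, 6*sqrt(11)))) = {3/67, 6*sqrt(11)}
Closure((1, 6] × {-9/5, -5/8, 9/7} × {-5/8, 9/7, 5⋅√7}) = [1, 6] × {-9/5, -5/8, 9/7} × {-5/8, 9/7, 5⋅√7}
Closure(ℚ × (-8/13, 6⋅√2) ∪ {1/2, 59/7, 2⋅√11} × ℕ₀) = ({1/2, 59/7, 2⋅√11} × ℕ₀) ∪ (ℝ × [-8/13, 6⋅√2])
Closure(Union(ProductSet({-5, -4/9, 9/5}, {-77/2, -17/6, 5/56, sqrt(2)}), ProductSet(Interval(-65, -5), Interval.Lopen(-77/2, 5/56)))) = Union(ProductSet({-5, -4/9, 9/5}, {-77/2, -17/6, 5/56, sqrt(2)}), ProductSet(Interval(-65, -5), Interval(-77/2, 5/56)))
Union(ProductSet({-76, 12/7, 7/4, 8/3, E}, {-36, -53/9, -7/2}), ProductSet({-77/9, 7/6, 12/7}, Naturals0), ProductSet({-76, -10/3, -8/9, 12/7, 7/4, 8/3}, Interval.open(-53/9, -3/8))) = Union(ProductSet({-77/9, 7/6, 12/7}, Naturals0), ProductSet({-76, 12/7, 7/4, 8/3, E}, {-36, -53/9, -7/2}), ProductSet({-76, -10/3, -8/9, 12/7, 7/4, 8/3}, Interval.open(-53/9, -3/8)))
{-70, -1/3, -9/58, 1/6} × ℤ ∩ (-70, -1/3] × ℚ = {-1/3} × ℤ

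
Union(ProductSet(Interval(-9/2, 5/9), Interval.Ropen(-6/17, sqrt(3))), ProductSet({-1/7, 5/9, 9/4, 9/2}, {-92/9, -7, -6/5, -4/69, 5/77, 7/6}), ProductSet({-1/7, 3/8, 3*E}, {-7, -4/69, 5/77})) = Union(ProductSet({-1/7, 3/8, 3*E}, {-7, -4/69, 5/77}), ProductSet({-1/7, 5/9, 9/4, 9/2}, {-92/9, -7, -6/5, -4/69, 5/77, 7/6}), ProductSet(Interval(-9/2, 5/9), Interval.Ropen(-6/17, sqrt(3))))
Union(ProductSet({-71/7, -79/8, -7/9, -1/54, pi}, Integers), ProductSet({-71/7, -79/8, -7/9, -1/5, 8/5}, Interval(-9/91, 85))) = Union(ProductSet({-71/7, -79/8, -7/9, -1/5, 8/5}, Interval(-9/91, 85)), ProductSet({-71/7, -79/8, -7/9, -1/54, pi}, Integers))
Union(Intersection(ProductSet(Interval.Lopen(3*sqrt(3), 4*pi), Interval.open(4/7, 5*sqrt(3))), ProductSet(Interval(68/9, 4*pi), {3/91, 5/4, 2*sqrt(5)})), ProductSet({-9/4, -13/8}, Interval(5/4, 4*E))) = Union(ProductSet({-9/4, -13/8}, Interval(5/4, 4*E)), ProductSet(Interval(68/9, 4*pi), {5/4, 2*sqrt(5)}))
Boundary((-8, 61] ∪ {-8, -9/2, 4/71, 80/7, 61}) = {-8, 61}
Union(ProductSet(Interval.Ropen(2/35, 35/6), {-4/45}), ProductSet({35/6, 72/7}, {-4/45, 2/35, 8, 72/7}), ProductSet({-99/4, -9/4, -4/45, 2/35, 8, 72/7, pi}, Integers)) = Union(ProductSet({35/6, 72/7}, {-4/45, 2/35, 8, 72/7}), ProductSet({-99/4, -9/4, -4/45, 2/35, 8, 72/7, pi}, Integers), ProductSet(Interval.Ropen(2/35, 35/6), {-4/45}))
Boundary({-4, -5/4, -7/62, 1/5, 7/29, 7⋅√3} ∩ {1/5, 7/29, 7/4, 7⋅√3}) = {1/5, 7/29, 7⋅√3}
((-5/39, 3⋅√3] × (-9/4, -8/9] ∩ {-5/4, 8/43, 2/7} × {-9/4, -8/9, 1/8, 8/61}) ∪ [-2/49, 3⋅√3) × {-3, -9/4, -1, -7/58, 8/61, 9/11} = ({8/43, 2/7} × {-8/9}) ∪ ([-2/49, 3⋅√3) × {-3, -9/4, -1, -7/58, 8/61, 9/11})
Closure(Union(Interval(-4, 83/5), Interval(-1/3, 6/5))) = Interval(-4, 83/5)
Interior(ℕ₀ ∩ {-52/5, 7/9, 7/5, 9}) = ∅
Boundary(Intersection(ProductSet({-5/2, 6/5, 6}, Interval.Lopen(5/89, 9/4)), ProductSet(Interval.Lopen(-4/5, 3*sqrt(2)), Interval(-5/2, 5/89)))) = EmptySet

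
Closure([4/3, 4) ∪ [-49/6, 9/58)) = [-49/6, 9/58] ∪ [4/3, 4]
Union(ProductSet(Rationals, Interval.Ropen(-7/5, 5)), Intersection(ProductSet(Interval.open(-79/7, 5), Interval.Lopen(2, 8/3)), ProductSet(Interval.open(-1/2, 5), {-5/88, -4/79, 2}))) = ProductSet(Rationals, Interval.Ropen(-7/5, 5))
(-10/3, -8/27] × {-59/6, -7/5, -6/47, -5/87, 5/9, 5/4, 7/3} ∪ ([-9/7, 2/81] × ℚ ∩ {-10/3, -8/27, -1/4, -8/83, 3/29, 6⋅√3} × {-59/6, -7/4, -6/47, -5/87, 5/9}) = ({-8/27, -1/4, -8/83} × {-59/6, -7/4, -6/47, -5/87, 5/9}) ∪ ((-10/3, -8/27] × {-59/6, -7/5, -6/47, -5/87, 5/9, 5/4, 7/3})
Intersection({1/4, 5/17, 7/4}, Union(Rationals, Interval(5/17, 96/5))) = {1/4, 5/17, 7/4}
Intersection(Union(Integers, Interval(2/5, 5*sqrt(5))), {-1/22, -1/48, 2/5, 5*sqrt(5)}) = {2/5, 5*sqrt(5)}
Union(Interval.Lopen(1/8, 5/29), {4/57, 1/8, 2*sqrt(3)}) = Union({4/57, 2*sqrt(3)}, Interval(1/8, 5/29))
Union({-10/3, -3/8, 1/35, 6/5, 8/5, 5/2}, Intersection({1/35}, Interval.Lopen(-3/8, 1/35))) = {-10/3, -3/8, 1/35, 6/5, 8/5, 5/2}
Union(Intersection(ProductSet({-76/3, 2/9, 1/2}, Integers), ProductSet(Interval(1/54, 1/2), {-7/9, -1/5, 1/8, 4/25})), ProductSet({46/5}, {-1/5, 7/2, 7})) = ProductSet({46/5}, {-1/5, 7/2, 7})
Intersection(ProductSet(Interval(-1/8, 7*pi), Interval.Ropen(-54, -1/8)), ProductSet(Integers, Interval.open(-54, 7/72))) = ProductSet(Range(0, 22, 1), Interval.open(-54, -1/8))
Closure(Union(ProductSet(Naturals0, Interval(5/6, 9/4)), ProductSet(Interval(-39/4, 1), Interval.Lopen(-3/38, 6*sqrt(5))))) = Union(ProductSet(Interval(-39/4, 1), Interval(-3/38, 6*sqrt(5))), ProductSet(Union(Complement(Naturals0, Interval.open(-39/4, 1)), Naturals0), Interval(5/6, 9/4)))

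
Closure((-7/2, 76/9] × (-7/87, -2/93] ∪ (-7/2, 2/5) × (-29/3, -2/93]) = ({-7/2} × [-29/3, -2/93]) ∪ ([-7/2, 76/9] × {-2/93}) ∪ ({-7/2, 76/9} × [-7/87, -2/93]) ∪ ([-7/2, 2/5] × {-29/3, -2/93}) ∪ ((-7/2, 2/5) × (-29/3, -2/93]) ∪ ((-7/2, 76/9] × (-7/87, -2/93]) ∪ ({-7/2, 2/5} × ([-29/3, -7/87] ∪ {-2/93})) ∪ (({-7/2} ∪ [2/5, 76/9]) × {-7/87, -2/93})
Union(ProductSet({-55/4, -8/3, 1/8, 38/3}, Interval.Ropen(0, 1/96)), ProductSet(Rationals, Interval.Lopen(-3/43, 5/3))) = ProductSet(Rationals, Interval.Lopen(-3/43, 5/3))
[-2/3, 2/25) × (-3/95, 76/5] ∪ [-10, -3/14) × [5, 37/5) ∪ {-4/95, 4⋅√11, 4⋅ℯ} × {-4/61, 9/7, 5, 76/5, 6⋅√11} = ([-10, -3/14) × [5, 37/5)) ∪ ([-2/3, 2/25) × (-3/95, 76/5]) ∪ ({-4/95, 4⋅√11, 4⋅ℯ} × {-4/61, 9/7, 5, 76/5, 6⋅√11})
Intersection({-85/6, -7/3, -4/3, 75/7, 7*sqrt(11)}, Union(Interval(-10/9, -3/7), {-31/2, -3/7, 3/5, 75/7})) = {75/7}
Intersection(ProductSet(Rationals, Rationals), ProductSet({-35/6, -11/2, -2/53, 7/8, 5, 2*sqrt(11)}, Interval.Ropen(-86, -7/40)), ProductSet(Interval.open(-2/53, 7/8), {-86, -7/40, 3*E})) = EmptySet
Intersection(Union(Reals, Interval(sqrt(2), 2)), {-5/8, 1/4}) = {-5/8, 1/4}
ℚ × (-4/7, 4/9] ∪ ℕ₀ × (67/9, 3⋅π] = (ℚ × (-4/7, 4/9]) ∪ (ℕ₀ × (67/9, 3⋅π])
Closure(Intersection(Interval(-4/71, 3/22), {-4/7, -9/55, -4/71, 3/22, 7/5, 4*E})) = {-4/71, 3/22}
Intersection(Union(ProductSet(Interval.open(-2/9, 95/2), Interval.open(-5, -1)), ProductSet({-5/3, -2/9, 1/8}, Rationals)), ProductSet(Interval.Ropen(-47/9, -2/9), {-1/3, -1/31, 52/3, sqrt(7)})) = ProductSet({-5/3}, {-1/3, -1/31, 52/3})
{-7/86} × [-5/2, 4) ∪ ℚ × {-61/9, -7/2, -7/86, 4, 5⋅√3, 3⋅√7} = ({-7/86} × [-5/2, 4)) ∪ (ℚ × {-61/9, -7/2, -7/86, 4, 5⋅√3, 3⋅√7})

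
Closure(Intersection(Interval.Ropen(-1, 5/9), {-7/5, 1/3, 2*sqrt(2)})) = {1/3}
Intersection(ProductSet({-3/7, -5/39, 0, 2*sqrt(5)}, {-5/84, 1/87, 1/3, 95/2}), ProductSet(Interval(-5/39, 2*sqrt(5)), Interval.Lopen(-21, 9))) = ProductSet({-5/39, 0, 2*sqrt(5)}, {-5/84, 1/87, 1/3})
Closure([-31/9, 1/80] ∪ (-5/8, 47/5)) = [-31/9, 47/5]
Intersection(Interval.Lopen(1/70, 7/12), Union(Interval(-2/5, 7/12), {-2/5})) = Interval.Lopen(1/70, 7/12)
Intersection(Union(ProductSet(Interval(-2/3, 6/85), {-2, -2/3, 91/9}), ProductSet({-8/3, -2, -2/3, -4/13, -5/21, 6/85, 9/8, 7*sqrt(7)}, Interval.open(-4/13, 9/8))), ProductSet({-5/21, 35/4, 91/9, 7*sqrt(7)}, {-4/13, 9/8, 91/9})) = ProductSet({-5/21}, {91/9})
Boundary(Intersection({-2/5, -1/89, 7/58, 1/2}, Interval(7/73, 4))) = {7/58, 1/2}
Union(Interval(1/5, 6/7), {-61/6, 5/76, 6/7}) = Union({-61/6, 5/76}, Interval(1/5, 6/7))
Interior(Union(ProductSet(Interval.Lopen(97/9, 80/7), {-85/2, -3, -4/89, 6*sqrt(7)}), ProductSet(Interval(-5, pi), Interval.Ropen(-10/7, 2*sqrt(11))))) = ProductSet(Interval.open(-5, pi), Interval.open(-10/7, 2*sqrt(11)))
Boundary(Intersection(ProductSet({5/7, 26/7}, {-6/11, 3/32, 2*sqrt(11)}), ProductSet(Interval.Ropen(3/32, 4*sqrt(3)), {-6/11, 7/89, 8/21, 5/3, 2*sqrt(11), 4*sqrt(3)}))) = ProductSet({5/7, 26/7}, {-6/11, 2*sqrt(11)})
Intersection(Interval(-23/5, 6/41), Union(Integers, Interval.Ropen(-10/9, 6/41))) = Union(Interval.Ropen(-10/9, 6/41), Range(-4, 1, 1))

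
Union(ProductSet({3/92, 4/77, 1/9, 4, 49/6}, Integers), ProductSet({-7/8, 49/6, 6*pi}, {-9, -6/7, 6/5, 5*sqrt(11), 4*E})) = Union(ProductSet({-7/8, 49/6, 6*pi}, {-9, -6/7, 6/5, 5*sqrt(11), 4*E}), ProductSet({3/92, 4/77, 1/9, 4, 49/6}, Integers))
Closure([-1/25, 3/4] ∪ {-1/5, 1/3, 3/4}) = {-1/5} ∪ [-1/25, 3/4]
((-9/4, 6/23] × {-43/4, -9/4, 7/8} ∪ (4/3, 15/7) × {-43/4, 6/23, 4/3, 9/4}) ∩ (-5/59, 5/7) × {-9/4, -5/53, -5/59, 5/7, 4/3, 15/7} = (-5/59, 6/23] × {-9/4}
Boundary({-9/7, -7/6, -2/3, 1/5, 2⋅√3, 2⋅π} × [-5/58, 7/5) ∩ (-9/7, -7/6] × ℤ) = {-7/6} × {0, 1}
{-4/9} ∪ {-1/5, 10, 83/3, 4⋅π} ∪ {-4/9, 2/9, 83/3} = {-4/9, -1/5, 2/9, 10, 83/3, 4⋅π}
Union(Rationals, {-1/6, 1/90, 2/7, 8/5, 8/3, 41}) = Rationals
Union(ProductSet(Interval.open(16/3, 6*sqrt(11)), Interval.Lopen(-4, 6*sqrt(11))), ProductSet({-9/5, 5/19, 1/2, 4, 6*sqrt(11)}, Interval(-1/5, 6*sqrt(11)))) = Union(ProductSet({-9/5, 5/19, 1/2, 4, 6*sqrt(11)}, Interval(-1/5, 6*sqrt(11))), ProductSet(Interval.open(16/3, 6*sqrt(11)), Interval.Lopen(-4, 6*sqrt(11))))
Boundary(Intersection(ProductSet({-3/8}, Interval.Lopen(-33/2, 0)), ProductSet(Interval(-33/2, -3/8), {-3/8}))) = ProductSet({-3/8}, {-3/8})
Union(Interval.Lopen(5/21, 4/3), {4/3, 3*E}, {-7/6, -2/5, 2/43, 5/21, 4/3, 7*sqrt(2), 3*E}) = Union({-7/6, -2/5, 2/43, 7*sqrt(2), 3*E}, Interval(5/21, 4/3))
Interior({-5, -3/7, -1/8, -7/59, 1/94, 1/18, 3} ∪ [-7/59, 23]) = (-7/59, 23)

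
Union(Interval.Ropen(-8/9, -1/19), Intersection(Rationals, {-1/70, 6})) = Union({-1/70, 6}, Interval.Ropen(-8/9, -1/19))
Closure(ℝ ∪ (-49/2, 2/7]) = (-∞, ∞)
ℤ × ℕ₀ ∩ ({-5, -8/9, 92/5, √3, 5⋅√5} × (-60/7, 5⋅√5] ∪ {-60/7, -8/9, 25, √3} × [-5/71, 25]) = ({-5} × {0, 1, …, 11}) ∪ ({25} × {0, 1, …, 25})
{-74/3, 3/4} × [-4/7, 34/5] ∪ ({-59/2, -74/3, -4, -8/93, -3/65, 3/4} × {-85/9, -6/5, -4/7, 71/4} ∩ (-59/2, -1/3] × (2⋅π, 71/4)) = {-74/3, 3/4} × [-4/7, 34/5]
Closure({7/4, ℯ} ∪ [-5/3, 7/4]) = [-5/3, 7/4] ∪ {ℯ}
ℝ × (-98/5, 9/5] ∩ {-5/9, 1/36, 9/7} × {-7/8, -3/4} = {-5/9, 1/36, 9/7} × {-7/8, -3/4}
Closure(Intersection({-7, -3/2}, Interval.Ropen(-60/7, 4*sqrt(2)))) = {-7, -3/2}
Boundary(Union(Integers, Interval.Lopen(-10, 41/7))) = Union(Complement(Integers, Interval.open(-10, 41/7)), {41/7})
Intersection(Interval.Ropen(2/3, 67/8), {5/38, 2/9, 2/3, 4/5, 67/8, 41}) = {2/3, 4/5}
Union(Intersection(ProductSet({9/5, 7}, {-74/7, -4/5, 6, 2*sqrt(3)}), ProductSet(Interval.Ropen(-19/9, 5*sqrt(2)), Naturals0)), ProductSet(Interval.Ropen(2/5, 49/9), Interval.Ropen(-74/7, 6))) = Union(ProductSet({9/5, 7}, {6}), ProductSet(Interval.Ropen(2/5, 49/9), Interval.Ropen(-74/7, 6)))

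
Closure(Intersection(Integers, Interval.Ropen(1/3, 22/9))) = Range(1, 3, 1)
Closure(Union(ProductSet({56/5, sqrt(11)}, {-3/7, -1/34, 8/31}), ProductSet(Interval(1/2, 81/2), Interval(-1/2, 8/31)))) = ProductSet(Interval(1/2, 81/2), Interval(-1/2, 8/31))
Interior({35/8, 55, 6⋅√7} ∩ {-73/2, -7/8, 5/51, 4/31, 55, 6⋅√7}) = ∅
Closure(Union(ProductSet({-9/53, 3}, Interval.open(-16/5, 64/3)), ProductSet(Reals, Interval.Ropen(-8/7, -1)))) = Union(ProductSet({-9/53, 3}, Interval(-16/5, 64/3)), ProductSet(Reals, Interval(-8/7, -1)))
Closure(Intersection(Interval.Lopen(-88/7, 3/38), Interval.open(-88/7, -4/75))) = Interval(-88/7, -4/75)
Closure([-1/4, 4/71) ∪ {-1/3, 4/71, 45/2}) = {-1/3, 45/2} ∪ [-1/4, 4/71]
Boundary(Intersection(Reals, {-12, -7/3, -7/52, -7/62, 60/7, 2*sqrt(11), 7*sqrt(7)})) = {-12, -7/3, -7/52, -7/62, 60/7, 2*sqrt(11), 7*sqrt(7)}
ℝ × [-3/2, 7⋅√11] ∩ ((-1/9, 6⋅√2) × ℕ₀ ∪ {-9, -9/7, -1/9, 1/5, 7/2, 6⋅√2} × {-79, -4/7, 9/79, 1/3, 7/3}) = ((-1/9, 6⋅√2) × {0, 1, …, 23}) ∪ ({-9, -9/7, -1/9, 1/5, 7/2, 6⋅√2} × {-4/7, 9/79, 1/3, 7/3})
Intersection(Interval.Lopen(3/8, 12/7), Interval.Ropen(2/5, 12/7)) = Interval.Ropen(2/5, 12/7)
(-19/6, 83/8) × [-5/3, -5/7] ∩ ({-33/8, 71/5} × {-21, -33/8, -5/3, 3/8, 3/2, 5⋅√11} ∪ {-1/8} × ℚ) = {-1/8} × (ℚ ∩ [-5/3, -5/7])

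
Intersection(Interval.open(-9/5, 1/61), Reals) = Interval.open(-9/5, 1/61)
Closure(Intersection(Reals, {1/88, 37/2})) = {1/88, 37/2}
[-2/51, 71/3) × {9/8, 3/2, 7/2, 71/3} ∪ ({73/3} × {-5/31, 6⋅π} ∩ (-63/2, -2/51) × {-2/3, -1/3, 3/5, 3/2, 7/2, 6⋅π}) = [-2/51, 71/3) × {9/8, 3/2, 7/2, 71/3}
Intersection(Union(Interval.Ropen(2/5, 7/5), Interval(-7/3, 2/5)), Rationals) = Intersection(Interval.Ropen(-7/3, 7/5), Rationals)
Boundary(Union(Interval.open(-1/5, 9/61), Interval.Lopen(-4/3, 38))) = {-4/3, 38}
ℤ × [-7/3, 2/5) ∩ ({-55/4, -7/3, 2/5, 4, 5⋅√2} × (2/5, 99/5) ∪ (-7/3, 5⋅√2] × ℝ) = {-2, -1, …, 7} × [-7/3, 2/5)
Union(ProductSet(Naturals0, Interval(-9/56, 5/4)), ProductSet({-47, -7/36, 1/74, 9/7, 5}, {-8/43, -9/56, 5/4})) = Union(ProductSet({-47, -7/36, 1/74, 9/7, 5}, {-8/43, -9/56, 5/4}), ProductSet(Naturals0, Interval(-9/56, 5/4)))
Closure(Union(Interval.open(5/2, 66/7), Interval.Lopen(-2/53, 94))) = Interval(-2/53, 94)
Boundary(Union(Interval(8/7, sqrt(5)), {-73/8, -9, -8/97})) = {-73/8, -9, -8/97, 8/7, sqrt(5)}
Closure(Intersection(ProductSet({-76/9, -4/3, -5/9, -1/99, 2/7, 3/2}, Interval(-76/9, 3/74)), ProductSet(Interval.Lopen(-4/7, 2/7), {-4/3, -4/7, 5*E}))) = ProductSet({-5/9, -1/99, 2/7}, {-4/3, -4/7})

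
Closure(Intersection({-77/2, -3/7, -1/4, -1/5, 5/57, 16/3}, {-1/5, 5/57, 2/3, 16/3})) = {-1/5, 5/57, 16/3}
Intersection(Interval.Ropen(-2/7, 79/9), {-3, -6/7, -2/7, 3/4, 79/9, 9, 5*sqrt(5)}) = {-2/7, 3/4}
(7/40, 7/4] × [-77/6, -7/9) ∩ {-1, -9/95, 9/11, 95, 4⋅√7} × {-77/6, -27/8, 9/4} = {9/11} × {-77/6, -27/8}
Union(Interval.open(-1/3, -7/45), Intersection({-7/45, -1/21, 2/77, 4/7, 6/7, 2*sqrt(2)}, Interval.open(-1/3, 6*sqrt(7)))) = Union({-1/21, 2/77, 4/7, 6/7, 2*sqrt(2)}, Interval.Lopen(-1/3, -7/45))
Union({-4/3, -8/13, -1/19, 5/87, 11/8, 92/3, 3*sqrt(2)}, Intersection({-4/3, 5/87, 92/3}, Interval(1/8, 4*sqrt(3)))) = {-4/3, -8/13, -1/19, 5/87, 11/8, 92/3, 3*sqrt(2)}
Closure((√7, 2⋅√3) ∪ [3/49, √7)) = [3/49, 2⋅√3]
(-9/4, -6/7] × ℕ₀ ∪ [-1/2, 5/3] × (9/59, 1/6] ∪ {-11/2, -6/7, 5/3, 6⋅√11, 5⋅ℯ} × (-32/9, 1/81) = ((-9/4, -6/7] × ℕ₀) ∪ ([-1/2, 5/3] × (9/59, 1/6]) ∪ ({-11/2, -6/7, 5/3, 6⋅√11, 5⋅ℯ} × (-32/9, 1/81))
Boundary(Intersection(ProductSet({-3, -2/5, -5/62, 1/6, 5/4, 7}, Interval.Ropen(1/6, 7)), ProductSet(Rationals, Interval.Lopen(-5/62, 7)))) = ProductSet({-3, -2/5, -5/62, 1/6, 5/4, 7}, Interval(1/6, 7))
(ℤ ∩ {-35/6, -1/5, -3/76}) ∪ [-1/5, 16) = [-1/5, 16)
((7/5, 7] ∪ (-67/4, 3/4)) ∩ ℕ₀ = {0} ∪ {2, 3, …, 7}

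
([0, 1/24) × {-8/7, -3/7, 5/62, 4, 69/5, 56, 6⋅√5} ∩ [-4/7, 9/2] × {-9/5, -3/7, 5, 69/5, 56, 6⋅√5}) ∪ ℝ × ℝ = ℝ × ℝ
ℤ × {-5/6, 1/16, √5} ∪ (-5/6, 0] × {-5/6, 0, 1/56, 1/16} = (ℤ × {-5/6, 1/16, √5}) ∪ ((-5/6, 0] × {-5/6, 0, 1/56, 1/16})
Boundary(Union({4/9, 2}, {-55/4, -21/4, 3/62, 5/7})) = {-55/4, -21/4, 3/62, 4/9, 5/7, 2}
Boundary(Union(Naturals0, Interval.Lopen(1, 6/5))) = Union(Complement(Naturals0, Interval.open(1, 6/5)), {6/5})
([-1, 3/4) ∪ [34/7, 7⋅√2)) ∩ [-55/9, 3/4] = [-1, 3/4)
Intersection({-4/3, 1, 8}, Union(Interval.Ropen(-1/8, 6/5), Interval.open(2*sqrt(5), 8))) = {1}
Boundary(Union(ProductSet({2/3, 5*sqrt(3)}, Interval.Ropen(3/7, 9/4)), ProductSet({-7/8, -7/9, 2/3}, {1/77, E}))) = Union(ProductSet({2/3, 5*sqrt(3)}, Interval(3/7, 9/4)), ProductSet({-7/8, -7/9, 2/3}, {1/77, E}))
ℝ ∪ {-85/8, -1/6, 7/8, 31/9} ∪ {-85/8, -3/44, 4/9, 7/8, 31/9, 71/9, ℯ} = ℝ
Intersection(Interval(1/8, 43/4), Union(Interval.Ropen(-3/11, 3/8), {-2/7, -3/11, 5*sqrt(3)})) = Union({5*sqrt(3)}, Interval.Ropen(1/8, 3/8))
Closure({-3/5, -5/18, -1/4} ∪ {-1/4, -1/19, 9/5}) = {-3/5, -5/18, -1/4, -1/19, 9/5}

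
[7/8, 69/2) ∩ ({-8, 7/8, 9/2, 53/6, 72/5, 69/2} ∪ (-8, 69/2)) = [7/8, 69/2)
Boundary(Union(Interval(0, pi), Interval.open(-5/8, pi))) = {-5/8, pi}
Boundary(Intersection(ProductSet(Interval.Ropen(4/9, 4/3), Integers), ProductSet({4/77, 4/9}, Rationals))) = ProductSet({4/9}, Integers)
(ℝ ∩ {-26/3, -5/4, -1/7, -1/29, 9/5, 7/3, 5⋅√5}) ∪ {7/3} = {-26/3, -5/4, -1/7, -1/29, 9/5, 7/3, 5⋅√5}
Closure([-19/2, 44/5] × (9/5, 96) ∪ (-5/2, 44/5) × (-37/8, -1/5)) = ({-5/2, 44/5} × [-37/8, -1/5]) ∪ ([-5/2, 44/5] × {-37/8, -1/5}) ∪ ([-19/2, 44/5] × [9/5, 96]) ∪ ((-5/2, 44/5) × (-37/8, -1/5))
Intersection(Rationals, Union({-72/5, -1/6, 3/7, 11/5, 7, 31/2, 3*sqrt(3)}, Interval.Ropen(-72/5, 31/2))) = Intersection(Interval(-72/5, 31/2), Rationals)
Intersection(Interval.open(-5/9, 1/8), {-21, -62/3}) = EmptySet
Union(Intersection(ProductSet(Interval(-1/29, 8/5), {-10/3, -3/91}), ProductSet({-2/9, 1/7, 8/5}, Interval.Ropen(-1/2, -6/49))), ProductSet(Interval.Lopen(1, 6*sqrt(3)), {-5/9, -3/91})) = ProductSet(Interval.Lopen(1, 6*sqrt(3)), {-5/9, -3/91})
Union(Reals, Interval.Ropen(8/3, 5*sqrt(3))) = Interval(-oo, oo)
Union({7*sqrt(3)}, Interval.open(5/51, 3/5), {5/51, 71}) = Union({71, 7*sqrt(3)}, Interval.Ropen(5/51, 3/5))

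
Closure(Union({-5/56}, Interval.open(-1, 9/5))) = Interval(-1, 9/5)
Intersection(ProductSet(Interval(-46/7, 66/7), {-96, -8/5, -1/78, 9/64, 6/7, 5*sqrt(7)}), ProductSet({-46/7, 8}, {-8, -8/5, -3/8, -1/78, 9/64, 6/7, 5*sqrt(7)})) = ProductSet({-46/7, 8}, {-8/5, -1/78, 9/64, 6/7, 5*sqrt(7)})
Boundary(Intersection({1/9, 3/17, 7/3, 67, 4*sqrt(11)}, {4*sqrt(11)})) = {4*sqrt(11)}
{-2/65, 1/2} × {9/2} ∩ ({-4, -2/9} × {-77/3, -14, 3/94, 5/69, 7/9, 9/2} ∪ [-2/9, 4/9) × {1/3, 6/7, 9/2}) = {-2/65} × {9/2}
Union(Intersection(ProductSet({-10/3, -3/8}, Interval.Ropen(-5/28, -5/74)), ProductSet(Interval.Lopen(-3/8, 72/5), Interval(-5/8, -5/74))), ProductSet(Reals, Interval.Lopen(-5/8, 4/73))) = ProductSet(Reals, Interval.Lopen(-5/8, 4/73))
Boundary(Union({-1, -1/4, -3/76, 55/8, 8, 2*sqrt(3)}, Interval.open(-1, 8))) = {-1, 8}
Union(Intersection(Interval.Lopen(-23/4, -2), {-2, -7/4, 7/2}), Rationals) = Rationals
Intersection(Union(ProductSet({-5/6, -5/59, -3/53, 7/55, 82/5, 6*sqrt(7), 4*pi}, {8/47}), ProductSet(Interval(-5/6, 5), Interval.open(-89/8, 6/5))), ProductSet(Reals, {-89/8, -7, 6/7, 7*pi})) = ProductSet(Interval(-5/6, 5), {-7, 6/7})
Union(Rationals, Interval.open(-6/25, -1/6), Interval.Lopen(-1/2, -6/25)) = Union(Interval(-1/2, -1/6), Rationals)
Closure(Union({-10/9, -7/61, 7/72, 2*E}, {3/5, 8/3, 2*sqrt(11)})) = {-10/9, -7/61, 7/72, 3/5, 8/3, 2*sqrt(11), 2*E}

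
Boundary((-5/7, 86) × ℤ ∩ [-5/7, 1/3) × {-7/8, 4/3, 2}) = [-5/7, 1/3] × {2}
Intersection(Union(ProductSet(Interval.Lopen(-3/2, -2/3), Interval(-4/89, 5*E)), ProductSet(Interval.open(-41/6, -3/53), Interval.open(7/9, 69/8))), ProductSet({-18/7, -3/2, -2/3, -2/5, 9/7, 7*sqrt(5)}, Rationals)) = Union(ProductSet({-2/3}, Intersection(Interval(-4/89, 5*E), Rationals)), ProductSet({-18/7, -3/2, -2/3, -2/5}, Intersection(Interval.open(7/9, 69/8), Rationals)))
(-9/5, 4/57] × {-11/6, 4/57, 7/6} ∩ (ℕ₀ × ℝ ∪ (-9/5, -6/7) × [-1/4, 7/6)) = ((-9/5, -6/7) × {4/57}) ∪ ({0} × {-11/6, 4/57, 7/6})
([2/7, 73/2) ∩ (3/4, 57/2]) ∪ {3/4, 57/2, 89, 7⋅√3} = [3/4, 57/2] ∪ {89}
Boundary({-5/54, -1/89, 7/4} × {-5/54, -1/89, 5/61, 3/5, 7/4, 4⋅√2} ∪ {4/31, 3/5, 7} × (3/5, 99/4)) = ({4/31, 3/5, 7} × [3/5, 99/4]) ∪ ({-5/54, -1/89, 7/4} × {-5/54, -1/89, 5/61, 3/5, 7/4, 4⋅√2})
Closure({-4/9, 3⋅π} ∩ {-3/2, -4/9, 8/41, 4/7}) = {-4/9}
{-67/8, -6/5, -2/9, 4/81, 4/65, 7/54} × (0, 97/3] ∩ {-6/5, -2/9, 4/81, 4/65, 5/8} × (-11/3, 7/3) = {-6/5, -2/9, 4/81, 4/65} × (0, 7/3)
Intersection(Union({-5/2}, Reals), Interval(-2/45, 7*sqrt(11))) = Interval(-2/45, 7*sqrt(11))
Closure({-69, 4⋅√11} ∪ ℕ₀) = {-69, 4⋅√11} ∪ ℕ₀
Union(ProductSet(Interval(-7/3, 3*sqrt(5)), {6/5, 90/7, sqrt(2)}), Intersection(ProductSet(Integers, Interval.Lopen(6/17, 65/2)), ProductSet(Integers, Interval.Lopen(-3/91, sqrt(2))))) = Union(ProductSet(Integers, Interval.Lopen(6/17, sqrt(2))), ProductSet(Interval(-7/3, 3*sqrt(5)), {6/5, 90/7, sqrt(2)}))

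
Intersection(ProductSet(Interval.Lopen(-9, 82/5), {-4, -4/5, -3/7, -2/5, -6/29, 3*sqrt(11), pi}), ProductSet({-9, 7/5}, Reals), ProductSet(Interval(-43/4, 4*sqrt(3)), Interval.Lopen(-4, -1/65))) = ProductSet({7/5}, {-4/5, -3/7, -2/5, -6/29})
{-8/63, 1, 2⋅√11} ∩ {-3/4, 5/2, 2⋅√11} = {2⋅√11}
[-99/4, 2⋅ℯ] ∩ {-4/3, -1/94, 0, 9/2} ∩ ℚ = {-4/3, -1/94, 0, 9/2}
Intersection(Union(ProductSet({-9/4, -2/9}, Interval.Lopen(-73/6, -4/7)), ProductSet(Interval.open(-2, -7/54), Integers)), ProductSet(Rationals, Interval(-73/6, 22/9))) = Union(ProductSet({-9/4, -2/9}, Interval.Lopen(-73/6, -4/7)), ProductSet(Intersection(Interval.open(-2, -7/54), Rationals), Range(-12, 3, 1)))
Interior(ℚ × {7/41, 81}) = ∅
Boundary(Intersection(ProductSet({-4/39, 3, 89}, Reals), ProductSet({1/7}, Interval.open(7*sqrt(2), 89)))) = EmptySet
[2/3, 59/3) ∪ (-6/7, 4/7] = (-6/7, 4/7] ∪ [2/3, 59/3)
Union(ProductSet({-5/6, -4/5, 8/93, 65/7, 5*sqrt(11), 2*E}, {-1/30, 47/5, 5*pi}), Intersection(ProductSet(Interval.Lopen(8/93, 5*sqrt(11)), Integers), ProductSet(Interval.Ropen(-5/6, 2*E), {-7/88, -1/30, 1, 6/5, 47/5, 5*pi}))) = Union(ProductSet({-5/6, -4/5, 8/93, 65/7, 5*sqrt(11), 2*E}, {-1/30, 47/5, 5*pi}), ProductSet(Interval.open(8/93, 2*E), {1}))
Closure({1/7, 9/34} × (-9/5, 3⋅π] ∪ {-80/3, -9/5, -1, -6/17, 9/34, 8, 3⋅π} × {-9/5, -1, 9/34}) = ({1/7, 9/34} × [-9/5, 3⋅π]) ∪ ({-80/3, -9/5, -1, -6/17, 9/34, 8, 3⋅π} × {-9/5, -1, 9/34})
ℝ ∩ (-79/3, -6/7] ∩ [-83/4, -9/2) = [-83/4, -9/2)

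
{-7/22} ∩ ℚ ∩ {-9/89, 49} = ∅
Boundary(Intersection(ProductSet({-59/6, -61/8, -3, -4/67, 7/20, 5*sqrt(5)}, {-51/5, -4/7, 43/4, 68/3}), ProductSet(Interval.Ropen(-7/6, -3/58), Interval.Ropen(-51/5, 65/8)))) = ProductSet({-4/67}, {-51/5, -4/7})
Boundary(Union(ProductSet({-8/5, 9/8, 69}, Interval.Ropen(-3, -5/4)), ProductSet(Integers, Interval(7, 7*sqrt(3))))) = Union(ProductSet({-8/5, 9/8, 69}, Interval(-3, -5/4)), ProductSet(Integers, Interval(7, 7*sqrt(3))))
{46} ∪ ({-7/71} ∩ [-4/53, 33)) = {46}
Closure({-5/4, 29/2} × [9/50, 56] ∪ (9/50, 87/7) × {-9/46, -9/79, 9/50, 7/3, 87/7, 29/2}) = ({-5/4, 29/2} × [9/50, 56]) ∪ ([9/50, 87/7] × {-9/46, -9/79, 9/50, 7/3, 87/7, 29/2})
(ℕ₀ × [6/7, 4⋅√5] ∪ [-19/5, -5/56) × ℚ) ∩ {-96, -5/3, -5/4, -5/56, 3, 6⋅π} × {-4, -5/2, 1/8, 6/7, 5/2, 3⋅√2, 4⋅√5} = ({-5/3, -5/4} × {-4, -5/2, 1/8, 6/7, 5/2}) ∪ ({3} × {6/7, 5/2, 3⋅√2, 4⋅√5})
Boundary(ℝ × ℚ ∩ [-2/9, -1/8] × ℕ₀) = [-2/9, -1/8] × ℕ₀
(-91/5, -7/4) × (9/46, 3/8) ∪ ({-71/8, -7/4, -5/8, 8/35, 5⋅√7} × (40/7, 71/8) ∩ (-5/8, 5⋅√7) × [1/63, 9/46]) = (-91/5, -7/4) × (9/46, 3/8)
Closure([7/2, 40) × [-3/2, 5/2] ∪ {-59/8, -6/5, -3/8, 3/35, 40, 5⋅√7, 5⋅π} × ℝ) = ([7/2, 40] × [-3/2, 5/2]) ∪ ({-59/8, -6/5, -3/8, 3/35, 40, 5⋅√7, 5⋅π} × (-∞, ∞))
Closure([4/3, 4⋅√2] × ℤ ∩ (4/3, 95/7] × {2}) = [4/3, 4⋅√2] × {2}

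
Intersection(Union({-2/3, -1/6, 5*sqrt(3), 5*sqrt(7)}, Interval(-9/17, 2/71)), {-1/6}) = {-1/6}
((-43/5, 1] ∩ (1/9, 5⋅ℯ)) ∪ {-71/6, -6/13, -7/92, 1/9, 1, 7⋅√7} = {-71/6, -6/13, -7/92, 7⋅√7} ∪ [1/9, 1]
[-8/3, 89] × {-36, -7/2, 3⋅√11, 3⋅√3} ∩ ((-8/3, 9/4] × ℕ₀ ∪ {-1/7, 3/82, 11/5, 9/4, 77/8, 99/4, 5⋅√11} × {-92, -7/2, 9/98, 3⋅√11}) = {-1/7, 3/82, 11/5, 9/4, 77/8, 99/4, 5⋅√11} × {-7/2, 3⋅√11}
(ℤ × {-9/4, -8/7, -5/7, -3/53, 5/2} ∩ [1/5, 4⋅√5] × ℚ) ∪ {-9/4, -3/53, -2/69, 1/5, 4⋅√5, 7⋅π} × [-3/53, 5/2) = ({1, 2, …, 8} × {-9/4, -8/7, -5/7, -3/53, 5/2}) ∪ ({-9/4, -3/53, -2/69, 1/5, 4⋅√5, 7⋅π} × [-3/53, 5/2))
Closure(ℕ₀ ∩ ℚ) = ℕ₀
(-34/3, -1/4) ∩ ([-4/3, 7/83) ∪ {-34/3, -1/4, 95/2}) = [-4/3, -1/4)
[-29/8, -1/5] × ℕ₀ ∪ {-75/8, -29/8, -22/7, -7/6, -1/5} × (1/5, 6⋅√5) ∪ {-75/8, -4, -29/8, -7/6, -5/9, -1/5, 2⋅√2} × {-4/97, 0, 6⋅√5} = ([-29/8, -1/5] × ℕ₀) ∪ ({-75/8, -29/8, -22/7, -7/6, -1/5} × (1/5, 6⋅√5)) ∪ ({-75/8, -4, -29/8, -7/6, -5/9, -1/5, 2⋅√2} × {-4/97, 0, 6⋅√5})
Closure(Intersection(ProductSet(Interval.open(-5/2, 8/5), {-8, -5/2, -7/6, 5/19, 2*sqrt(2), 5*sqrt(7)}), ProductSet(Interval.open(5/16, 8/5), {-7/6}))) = ProductSet(Interval(5/16, 8/5), {-7/6})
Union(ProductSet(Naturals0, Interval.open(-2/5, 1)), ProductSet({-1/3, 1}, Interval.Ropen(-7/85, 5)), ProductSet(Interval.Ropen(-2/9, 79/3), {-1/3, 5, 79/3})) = Union(ProductSet({-1/3, 1}, Interval.Ropen(-7/85, 5)), ProductSet(Interval.Ropen(-2/9, 79/3), {-1/3, 5, 79/3}), ProductSet(Naturals0, Interval.open(-2/5, 1)))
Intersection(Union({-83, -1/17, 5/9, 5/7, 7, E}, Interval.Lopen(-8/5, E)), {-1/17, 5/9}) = {-1/17, 5/9}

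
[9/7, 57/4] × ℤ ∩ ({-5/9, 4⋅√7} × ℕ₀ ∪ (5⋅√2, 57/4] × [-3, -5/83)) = ({4⋅√7} × ℕ₀) ∪ ((5⋅√2, 57/4] × {-3, -2, -1})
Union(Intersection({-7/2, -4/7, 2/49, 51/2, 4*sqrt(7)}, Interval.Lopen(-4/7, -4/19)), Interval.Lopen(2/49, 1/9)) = Interval.Lopen(2/49, 1/9)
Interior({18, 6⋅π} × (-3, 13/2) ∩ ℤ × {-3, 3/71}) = ∅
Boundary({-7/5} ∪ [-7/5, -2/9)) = {-7/5, -2/9}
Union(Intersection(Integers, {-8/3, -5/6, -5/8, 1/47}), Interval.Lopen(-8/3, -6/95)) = Interval.Lopen(-8/3, -6/95)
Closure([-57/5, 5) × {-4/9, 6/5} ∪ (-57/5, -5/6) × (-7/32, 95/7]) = ({-57/5, -5/6} × [-7/32, 95/7]) ∪ ([-57/5, -5/6] × {-7/32, 95/7}) ∪ ([-57/5, 5] × {-4/9, 6/5}) ∪ ((-57/5, -5/6) × (-7/32, 95/7])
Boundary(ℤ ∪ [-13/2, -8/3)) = {-13/2, -8/3} ∪ (ℤ \ (-13/2, -8/3))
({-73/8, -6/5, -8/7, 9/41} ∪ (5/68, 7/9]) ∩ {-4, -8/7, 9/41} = {-8/7, 9/41}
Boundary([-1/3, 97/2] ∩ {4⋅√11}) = {4⋅√11}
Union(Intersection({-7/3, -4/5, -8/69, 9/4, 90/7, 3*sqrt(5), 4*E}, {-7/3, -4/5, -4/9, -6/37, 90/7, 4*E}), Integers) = Union({-7/3, -4/5, 90/7, 4*E}, Integers)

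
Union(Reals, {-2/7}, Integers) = Reals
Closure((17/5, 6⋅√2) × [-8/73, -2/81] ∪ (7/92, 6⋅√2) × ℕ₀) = ([17/5, 6⋅√2] × [-8/73, -2/81]) ∪ ([7/92, 6⋅√2] × (ℕ₀ ∪ (ℕ₀ \ (-8/73, -2/81))))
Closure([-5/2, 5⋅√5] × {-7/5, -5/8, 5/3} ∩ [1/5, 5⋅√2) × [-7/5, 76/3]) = [1/5, 5⋅√2] × {-7/5, -5/8, 5/3}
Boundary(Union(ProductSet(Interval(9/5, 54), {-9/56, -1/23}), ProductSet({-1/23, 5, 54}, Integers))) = Union(ProductSet({-1/23, 5, 54}, Integers), ProductSet(Interval(9/5, 54), {-9/56, -1/23}))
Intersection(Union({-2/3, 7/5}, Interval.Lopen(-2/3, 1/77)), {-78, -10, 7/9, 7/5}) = {7/5}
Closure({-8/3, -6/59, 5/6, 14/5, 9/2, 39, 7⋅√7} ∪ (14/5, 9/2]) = {-8/3, -6/59, 5/6, 39, 7⋅√7} ∪ [14/5, 9/2]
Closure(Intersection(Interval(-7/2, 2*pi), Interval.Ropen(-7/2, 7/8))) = Interval(-7/2, 7/8)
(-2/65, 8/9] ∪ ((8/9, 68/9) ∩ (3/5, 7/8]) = (-2/65, 8/9]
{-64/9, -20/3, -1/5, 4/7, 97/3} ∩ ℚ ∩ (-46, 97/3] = {-64/9, -20/3, -1/5, 4/7, 97/3}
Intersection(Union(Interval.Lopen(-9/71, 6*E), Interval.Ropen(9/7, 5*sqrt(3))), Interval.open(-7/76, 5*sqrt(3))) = Interval.open(-7/76, 5*sqrt(3))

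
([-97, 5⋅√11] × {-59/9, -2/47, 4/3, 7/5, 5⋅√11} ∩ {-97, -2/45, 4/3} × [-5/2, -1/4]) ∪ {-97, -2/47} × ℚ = {-97, -2/47} × ℚ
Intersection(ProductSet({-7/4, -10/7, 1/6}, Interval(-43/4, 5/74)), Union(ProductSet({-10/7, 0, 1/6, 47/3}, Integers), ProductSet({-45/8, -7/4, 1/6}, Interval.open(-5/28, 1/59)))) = Union(ProductSet({-7/4, 1/6}, Interval.open(-5/28, 1/59)), ProductSet({-10/7, 1/6}, Range(-10, 1, 1)))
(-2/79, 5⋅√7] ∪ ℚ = ℚ ∪ [-2/79, 5⋅√7]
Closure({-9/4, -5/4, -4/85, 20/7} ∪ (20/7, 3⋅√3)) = {-9/4, -5/4, -4/85} ∪ [20/7, 3⋅√3]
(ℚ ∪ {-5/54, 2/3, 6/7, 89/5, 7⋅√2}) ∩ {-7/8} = {-7/8}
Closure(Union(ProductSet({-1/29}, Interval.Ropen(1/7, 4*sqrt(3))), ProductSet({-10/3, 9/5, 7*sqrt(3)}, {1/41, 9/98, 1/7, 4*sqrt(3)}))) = Union(ProductSet({-1/29}, Interval(1/7, 4*sqrt(3))), ProductSet({-10/3, 9/5, 7*sqrt(3)}, {1/41, 9/98, 1/7, 4*sqrt(3)}))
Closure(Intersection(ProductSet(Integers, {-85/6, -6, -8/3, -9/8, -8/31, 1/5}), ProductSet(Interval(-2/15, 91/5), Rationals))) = ProductSet(Range(0, 19, 1), {-85/6, -6, -8/3, -9/8, -8/31, 1/5})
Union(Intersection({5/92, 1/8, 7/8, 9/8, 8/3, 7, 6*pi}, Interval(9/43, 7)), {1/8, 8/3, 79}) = {1/8, 7/8, 9/8, 8/3, 7, 79}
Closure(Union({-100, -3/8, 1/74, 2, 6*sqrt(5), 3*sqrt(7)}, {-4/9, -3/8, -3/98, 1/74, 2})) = {-100, -4/9, -3/8, -3/98, 1/74, 2, 6*sqrt(5), 3*sqrt(7)}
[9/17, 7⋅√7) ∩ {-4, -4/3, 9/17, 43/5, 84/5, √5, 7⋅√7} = {9/17, 43/5, 84/5, √5}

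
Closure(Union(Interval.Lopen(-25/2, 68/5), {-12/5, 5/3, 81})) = Union({81}, Interval(-25/2, 68/5))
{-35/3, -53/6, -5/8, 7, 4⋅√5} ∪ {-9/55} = {-35/3, -53/6, -5/8, -9/55, 7, 4⋅√5}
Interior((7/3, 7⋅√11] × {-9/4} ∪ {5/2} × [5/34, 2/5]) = ∅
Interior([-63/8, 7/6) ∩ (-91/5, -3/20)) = (-63/8, -3/20)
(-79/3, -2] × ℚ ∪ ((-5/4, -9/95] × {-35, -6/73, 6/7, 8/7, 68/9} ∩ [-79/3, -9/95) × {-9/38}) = (-79/3, -2] × ℚ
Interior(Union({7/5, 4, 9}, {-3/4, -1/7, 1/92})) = EmptySet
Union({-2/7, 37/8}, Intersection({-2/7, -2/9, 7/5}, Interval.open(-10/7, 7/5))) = {-2/7, -2/9, 37/8}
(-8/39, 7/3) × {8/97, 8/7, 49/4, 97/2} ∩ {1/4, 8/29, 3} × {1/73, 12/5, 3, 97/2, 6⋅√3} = {1/4, 8/29} × {97/2}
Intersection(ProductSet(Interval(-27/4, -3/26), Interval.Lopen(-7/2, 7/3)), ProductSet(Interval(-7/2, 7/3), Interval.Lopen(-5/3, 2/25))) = ProductSet(Interval(-7/2, -3/26), Interval.Lopen(-5/3, 2/25))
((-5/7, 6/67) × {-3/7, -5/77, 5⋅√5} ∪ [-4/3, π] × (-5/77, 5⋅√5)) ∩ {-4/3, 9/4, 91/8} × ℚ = {-4/3, 9/4} × (ℚ ∩ (-5/77, 5⋅√5))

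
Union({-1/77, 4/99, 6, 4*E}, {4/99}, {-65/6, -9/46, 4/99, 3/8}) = {-65/6, -9/46, -1/77, 4/99, 3/8, 6, 4*E}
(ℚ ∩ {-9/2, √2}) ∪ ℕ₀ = {-9/2} ∪ ℕ₀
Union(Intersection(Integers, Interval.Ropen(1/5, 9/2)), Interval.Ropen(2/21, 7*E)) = Union(Interval.Ropen(2/21, 7*E), Range(1, 5, 1))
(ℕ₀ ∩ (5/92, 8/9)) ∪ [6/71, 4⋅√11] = [6/71, 4⋅√11]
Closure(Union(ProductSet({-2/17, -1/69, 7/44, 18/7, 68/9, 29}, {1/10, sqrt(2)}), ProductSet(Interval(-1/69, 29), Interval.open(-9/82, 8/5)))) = Union(ProductSet({-2/17, -1/69, 7/44, 18/7, 68/9, 29}, {1/10, sqrt(2)}), ProductSet(Interval(-1/69, 29), Interval(-9/82, 8/5)))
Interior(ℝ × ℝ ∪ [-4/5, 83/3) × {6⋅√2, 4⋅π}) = ℝ × ℝ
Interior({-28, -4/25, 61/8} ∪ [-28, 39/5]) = (-28, 39/5)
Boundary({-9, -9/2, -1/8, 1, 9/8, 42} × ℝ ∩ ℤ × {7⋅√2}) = {-9, 1, 42} × {7⋅√2}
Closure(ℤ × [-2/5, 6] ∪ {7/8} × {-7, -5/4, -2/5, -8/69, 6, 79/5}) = (ℤ × [-2/5, 6]) ∪ ({7/8} × {-7, -5/4, -2/5, -8/69, 6, 79/5})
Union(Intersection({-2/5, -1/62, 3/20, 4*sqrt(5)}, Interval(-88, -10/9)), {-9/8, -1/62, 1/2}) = {-9/8, -1/62, 1/2}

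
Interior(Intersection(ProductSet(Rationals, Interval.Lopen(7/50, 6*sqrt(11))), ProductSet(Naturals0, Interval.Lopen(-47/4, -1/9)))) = EmptySet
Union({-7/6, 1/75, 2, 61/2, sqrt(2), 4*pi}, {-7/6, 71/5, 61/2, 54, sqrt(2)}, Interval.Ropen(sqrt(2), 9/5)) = Union({-7/6, 1/75, 2, 71/5, 61/2, 54, 4*pi}, Interval.Ropen(sqrt(2), 9/5))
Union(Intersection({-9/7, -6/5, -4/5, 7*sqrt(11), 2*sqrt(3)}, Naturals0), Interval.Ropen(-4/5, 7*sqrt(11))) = Interval.Ropen(-4/5, 7*sqrt(11))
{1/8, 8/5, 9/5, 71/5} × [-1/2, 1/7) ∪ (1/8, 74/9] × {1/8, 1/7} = ((1/8, 74/9] × {1/8, 1/7}) ∪ ({1/8, 8/5, 9/5, 71/5} × [-1/2, 1/7))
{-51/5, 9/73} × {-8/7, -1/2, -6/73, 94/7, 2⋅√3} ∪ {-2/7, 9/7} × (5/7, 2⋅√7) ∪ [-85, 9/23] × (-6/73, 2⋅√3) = ({-2/7, 9/7} × (5/7, 2⋅√7)) ∪ ({-51/5, 9/73} × {-8/7, -1/2, -6/73, 94/7, 2⋅√3}) ∪ ([-85, 9/23] × (-6/73, 2⋅√3))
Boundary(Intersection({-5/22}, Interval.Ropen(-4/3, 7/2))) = {-5/22}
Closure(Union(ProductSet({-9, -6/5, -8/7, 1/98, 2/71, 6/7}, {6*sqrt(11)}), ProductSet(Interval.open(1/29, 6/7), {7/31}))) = Union(ProductSet({-9, -6/5, -8/7, 1/98, 2/71, 6/7}, {6*sqrt(11)}), ProductSet(Interval(1/29, 6/7), {7/31}))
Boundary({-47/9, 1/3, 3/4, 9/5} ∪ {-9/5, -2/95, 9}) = {-47/9, -9/5, -2/95, 1/3, 3/4, 9/5, 9}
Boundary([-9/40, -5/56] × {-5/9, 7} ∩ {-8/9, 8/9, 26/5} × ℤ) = ∅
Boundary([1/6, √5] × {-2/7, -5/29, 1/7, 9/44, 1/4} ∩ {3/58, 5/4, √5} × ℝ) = {5/4, √5} × {-2/7, -5/29, 1/7, 9/44, 1/4}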